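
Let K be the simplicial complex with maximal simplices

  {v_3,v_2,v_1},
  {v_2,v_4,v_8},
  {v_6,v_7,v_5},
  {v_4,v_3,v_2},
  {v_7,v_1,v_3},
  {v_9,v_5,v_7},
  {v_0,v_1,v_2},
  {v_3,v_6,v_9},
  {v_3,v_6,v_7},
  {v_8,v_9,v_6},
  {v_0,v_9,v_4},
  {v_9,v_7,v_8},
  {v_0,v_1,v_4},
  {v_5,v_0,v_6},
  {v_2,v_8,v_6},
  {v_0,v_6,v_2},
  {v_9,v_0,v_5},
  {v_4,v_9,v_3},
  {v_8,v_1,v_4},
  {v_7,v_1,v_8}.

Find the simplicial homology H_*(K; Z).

Order the vertices as v_0 < v_1 < v_2 < v_3 < v_4 < v_5 < v_6 < v_7 < v_8 < v_9. Listing each simplex with vertices in this order, K has dimension 2 with simplices:

  0-simplices (10): [v_0], [v_1], [v_2], [v_3], [v_4], [v_5], [v_6], [v_7], [v_8], [v_9]
  1-simplices (30): (30 of them)
  2-simplices (20): (20 of them)

Hence C_0 ≅ Z^10, C_1 ≅ Z^30, C_2 ≅ Z^20.

Boundary ∂_1: C_1 → C_0 maps an edge to its endpoints' difference, ∂[p,q] = q − p.
The 10×30 boundary matrix has rank 9 and Smith normal form diag(1,1,1,1,1,1,1,1,1).

The boundary map ∂_2: C_2 → C_1 sends each 2-simplex [p,q,r] to [q,r] − [p,r] + [p,q]. For instance
  ∂[v_3,v_6,v_7] = [v_6,v_7] − [v_3,v_7] + [v_3,v_6],
  ∂[v_1,v_3,v_7] = [v_3,v_7] − [v_1,v_7] + [v_1,v_3].
As a 30×20 matrix over Z this has rank 20, with invariant factors (1,1,1,1,1,1,1,1,1,1,1,1,1,1,1,1,1,1,1,2).

Reading off H_k = ker ∂_k / im ∂_{k+1}:

  H_0: rank C_0 − rank ∂_1 = 10 − 9 = 1, and the invariant factors of ∂_1 are all 1, so H_0 = Z.
  H_1: rank ker ∂_1 − rank ∂_2 = (30 − 9) − 20 = 1, and ∂_2 has invariant factor 2 > 1, so H_1 = Z ⊕ Z_2.
  H_2: rank ker ∂_2 − rank ∂_3 = (20 − 20) − 0 = 0, and there is no ∂_3, so H_2 = 0.

H_0 = Z,  H_1 = Z ⊕ Z_2,  H_2 = 0.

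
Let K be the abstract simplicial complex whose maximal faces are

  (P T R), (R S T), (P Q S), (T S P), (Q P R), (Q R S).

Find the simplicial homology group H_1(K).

H_1 ≅ 0.

We work with the vertex ordering P < Q < R < S < T. The simplices of K, each written with vertices in increasing order, are:

  0-simplices (5): P, Q, R, S, T
  1-simplices (9): PQ, PR, PS, PT, QR, QS, RS, RT, ST
  2-simplices (6): PQR, PQS, PRT, PST, QRS, RST

so the chain groups are C_0 ≅ Z^5, C_1 ≅ Z^9, C_2 ≅ Z^6.

∂_1: C_1 → C_0 maps an edge to its endpoints' difference, ∂[p,q] = q − p. For instance
  ∂RS = S − R.
The 5×9 boundary matrix has rank 4 and Smith normal form diag(1,1,1,1).

∂_2: C_2 → C_1 sends each 2-simplex [p,q,r] to [q,r] − [p,r] + [p,q]. For instance
  ∂PQR = QR − PR + PQ,
  ∂RST = ST − RT + RS.
This gives a 9×6 integer matrix of rank 5; reducing to Smith normal form yields diagonal entries (1,1,1,1,1).

Reading off H_k = ker ∂_k / im ∂_{k+1}:

  H_1: rank ker ∂_1 − rank ∂_2 = (9 − 4) − 5 = 0, and the invariant factors of ∂_2 are all 1, so H_1 ≅ 0.

(K is a triangulation of the 2-sphere S^2.)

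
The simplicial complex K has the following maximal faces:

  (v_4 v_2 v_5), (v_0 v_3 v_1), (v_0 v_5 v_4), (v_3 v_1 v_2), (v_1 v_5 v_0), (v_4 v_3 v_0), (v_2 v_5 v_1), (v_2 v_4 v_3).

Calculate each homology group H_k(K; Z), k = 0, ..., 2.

K has 6 vertices, 12 edges, 8 triangles.
rank ∂_0 = 0, rank ∂_1 = 5 ⇒ b_0 = 6 − 0 − 5 = 1; all invariant factors of ∂_1 are 1 so no torsion. So H_0 = Z.
rank ∂_1 = 5, rank ∂_2 = 7 ⇒ b_1 = 12 − 5 − 7 = 0; all invariant factors of ∂_2 are 1 so no torsion. So H_1 = 0.
rank ∂_2 = 7, rank ∂_3 = 0 ⇒ b_2 = 8 − 7 − 0 = 1. So H_2 = Z.

H_0 = Z,  H_1 = 0,  H_2 = Z.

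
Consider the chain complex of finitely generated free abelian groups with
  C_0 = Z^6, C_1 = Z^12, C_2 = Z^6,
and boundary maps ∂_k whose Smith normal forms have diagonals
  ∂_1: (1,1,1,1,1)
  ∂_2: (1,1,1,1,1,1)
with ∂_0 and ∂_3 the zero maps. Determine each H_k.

H_0: b_0 = 6 − 0 − 5 = 1; torsion from ∂_1 factors > 1: none. So H_0 = Z.
H_1: b_1 = 12 − 5 − 6 = 1; torsion from ∂_2 factors > 1: none. So H_1 = Z.
H_2: b_2 = 6 − 6 − 0 = 0; torsion from ∂_3 factors > 1: none. So H_2 = 0.

H_0 = Z,  H_1 = Z,  H_2 = 0.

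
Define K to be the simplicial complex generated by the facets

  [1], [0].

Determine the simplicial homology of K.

Take the total order 0 < 1 on the vertex set. Then K (dimension 0) consists of the simplices:

  0-simplices (2): [0], [1]

Hence C_0 ≅ Z^2.

From H_k ≅ ker(∂_k) / im(∂_{k+1}) we obtain:

  H_0: rank C_0 − rank ∂_1 = 2 − 0 = 2, and there is no ∂_1, so H_0 ≅ Z^2.

H_0 ≅ Z^2.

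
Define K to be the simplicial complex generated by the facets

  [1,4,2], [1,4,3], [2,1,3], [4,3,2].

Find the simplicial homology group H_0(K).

H_0 ≅ Z.

Order the vertices as 1 < 2 < 3 < 4. Listing each simplex with vertices in this order, K has dimension 2 with simplices:

  0-simplices (4): [1], [2], [3], [4]
  1-simplices (6): [1,2], [1,3], [1,4], [2,3], [2,4], [3,4]
  2-simplices (4): [1,2,3], [1,2,4], [1,3,4], [2,3,4]

giving chain groups C_0 ≅ Z^4, C_1 ≅ Z^6, C_2 ≅ Z^4.

Boundary ∂_1: C_1 → C_0 is given by ∂[p,q] = [q] − [p].
As a 4×6 matrix over Z this has rank 3, with invariant factors (1,1,1).

∂_2: C_2 → C_1 acts by ∂[p,q,r] = [q,r] − [p,r] + [p,q]. For instance
  ∂[2,3,4] = [3,4] − [2,4] + [2,3],
  ∂[1,2,3] = [2,3] − [1,3] + [1,2].
The 6×4 boundary matrix has rank 3 and Smith normal form diag(1,1,1).

Computing H_k = (kernel of ∂_k) / (image of ∂_{k+1}):

  H_0: rank C_0 − rank ∂_1 = 4 − 3 = 1, and the invariant factors of ∂_1 are all 1, so H_0 ≅ Z.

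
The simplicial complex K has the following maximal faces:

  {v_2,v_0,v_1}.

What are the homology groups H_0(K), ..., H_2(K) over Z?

We work with the vertex ordering v_0 < v_1 < v_2. The simplices of K, each written with vertices in increasing order, are:

  0-simplices (3): [v_0], [v_1], [v_2]
  1-simplices (3): [v_0,v_1], [v_0,v_2], [v_1,v_2]
  2-simplices (1): [v_0,v_1,v_2]

Hence C_0 ≅ Z^3, C_1 ≅ Z^3, C_2 ≅ Z^1.

∂_1: C_1 → C_0 sends each edge [p,q] (with p < q) to q − p. For instance
  ∂[v_0,v_1] = [v_1] − [v_0].
This gives a 3×3 integer matrix of rank 2; reducing to Smith normal form yields diagonal entries (1,1).

∂_2: C_2 → C_1 maps a triangle to the signed sum of its edges. For instance
  ∂[v_0,v_1,v_2] = [v_1,v_2] − [v_0,v_2] + [v_0,v_1].
As a 3×1 matrix over Z this has rank 1, with invariant factors (1).

From H_k ≅ ker(∂_k) / im(∂_{k+1}) we obtain:

  H_0: rank C_0 − rank ∂_1 = 3 − 2 = 1, and the invariant factors of ∂_1 are all 1, so H_0 = Z.
  H_1: rank ker ∂_1 − rank ∂_2 = (3 − 2) − 1 = 0, and the invariant factors of ∂_2 are all 1, so H_1 = 0.
  H_2: rank ker ∂_2 − rank ∂_3 = (1 − 1) − 0 = 0, and there is no ∂_3, so H_2 = 0.

As a check, the Euler characteristic is 3 − 3 + 1 = 1, which agrees with 1 − 0 + 0 = 1.
(K is a triangulation of the 2-simplex.)

H_0 ≅ Z,  H_1 = 0,  H_2 = 0.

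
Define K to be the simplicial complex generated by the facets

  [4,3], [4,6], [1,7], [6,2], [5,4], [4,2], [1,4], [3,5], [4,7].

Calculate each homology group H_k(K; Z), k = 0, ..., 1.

H_0 ≅ Z,  H_1 ≅ Z^3.

Fix the vertex order 1 < 2 < 3 < 4 < 5 < 6 < 7 and write every simplex with vertices in increasing order. Then dim K = 1 and the simplices of K are:

  0-simplices (7): [1], [2], [3], [4], [5], [6], [7]
  1-simplices (9): [1,4], [1,7], [2,4], [2,6], [3,4], [3,5], [4,5], [4,6], [4,7]

giving chain groups C_0 ≅ Z^7, C_1 ≅ Z^9.

∂_1: C_1 → C_0 sends each edge [p,q] (with p < q) to q − p.
The resulting 7×9 matrix has rank 6, and its Smith normal form has invariant factors (1,1,1,1,1,1).

Now H_k = ker ∂_k / im ∂_{k+1}, so:

  H_0: rank C_0 − rank ∂_1 = 7 − 6 = 1, and the invariant factors of ∂_1 are all 1, so H_0 ≅ Z.
  H_1: rank ker ∂_1 − rank ∂_2 = (9 − 6) − 0 = 3, and there is no ∂_2, so H_1 ≅ Z^3.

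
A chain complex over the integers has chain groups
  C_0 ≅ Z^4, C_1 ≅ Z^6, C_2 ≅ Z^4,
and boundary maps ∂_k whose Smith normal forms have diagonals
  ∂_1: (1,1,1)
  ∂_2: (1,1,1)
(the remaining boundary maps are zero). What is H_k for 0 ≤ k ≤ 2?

H_0: b_0 = 4 − 0 − 3 = 1; torsion from ∂_1 factors > 1: none. So H_0 ≅ Z.
H_1: b_1 = 6 − 3 − 3 = 0; torsion from ∂_2 factors > 1: none. So H_1 ≅ 0.
H_2: b_2 = 4 − 3 − 0 = 1; torsion from ∂_3 factors > 1: none. So H_2 ≅ Z.

H_0 ≅ Z,  H_1 = 0,  H_2 ≅ Z.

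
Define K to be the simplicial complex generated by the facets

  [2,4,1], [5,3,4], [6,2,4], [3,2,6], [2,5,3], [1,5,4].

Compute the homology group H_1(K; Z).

H_1 = Z.

Order the vertices as 1 < 2 < 3 < 4 < 5 < 6. Listing each simplex with vertices in this order, K has dimension 2 with simplices:

  0-simplices (6): [1], [2], [3], [4], [5], [6]
  1-simplices (12): [1,2], [1,4], [1,5], [2,3], [2,4], [2,5], [2,6], [3,4], [3,5], [3,6], [4,5], [4,6]
  2-simplices (6): [1,2,4], [1,4,5], [2,3,5], [2,3,6], [2,4,6], [3,4,5]

Hence C_0 ≅ Z^6, C_1 ≅ Z^12, C_2 ≅ Z^6.

The boundary map ∂_1: C_1 → C_0 maps an edge to its endpoints' difference, ∂[p,q] = q − p. For instance
  ∂[1,4] = [4] − [1].
The resulting 6×12 matrix has rank 5, and its Smith normal form has invariant factors (1,1,1,1,1).

Boundary ∂_2: C_2 → C_1 maps a triangle to the signed sum of its edges. For instance
  ∂[2,3,5] = [3,5] − [2,5] + [2,3],
  ∂[3,4,5] = [4,5] − [3,5] + [3,4].
This gives a 12×6 integer matrix of rank 6; reducing to Smith normal form yields diagonal entries (1,1,1,1,1,1).

Computing H_k = (kernel of ∂_k) / (image of ∂_{k+1}):

  H_1: rank ker ∂_1 − rank ∂_2 = (12 − 5) − 6 = 1, and the invariant factors of ∂_2 are all 1, so H_1 = Z.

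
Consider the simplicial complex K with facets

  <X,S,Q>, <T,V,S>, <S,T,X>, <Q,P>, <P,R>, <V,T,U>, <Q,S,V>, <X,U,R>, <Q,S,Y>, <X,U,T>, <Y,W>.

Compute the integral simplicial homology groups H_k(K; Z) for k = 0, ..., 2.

Take the total order P < Q < R < S < T < U < V < W < X < Y on the vertex set. Then K (dimension 2) consists of the simplices:

  0-simplices (10): P, Q, R, S, T, U, V, W, X, Y
  1-simplices (18): PQ, PR, QS, QV, QX, QY, RU, RX, ST, SV, SX, SY, TU, TV, TX, UV, UX, WY
  2-simplices (8): QSV, QSX, QSY, RUX, STV, STX, TUV, TUX

Hence C_0 ≅ Z^10, C_1 ≅ Z^18, C_2 ≅ Z^8.

Boundary ∂_1: C_1 → C_0 is given by ∂[p,q] = [q] − [p].
This gives a 10×18 integer matrix of rank 9; reducing to Smith normal form yields diagonal entries (1,1,1,1,1,1,1,1,1).

∂_2: C_2 → C_1 acts by ∂[p,q,r] = [q,r] − [p,r] + [p,q]. For instance
  ∂RUX = UX − RX + RU,
  ∂QSY = SY − QY + QS.
The resulting 18×8 matrix has rank 8, and its Smith normal form has invariant factors (1,1,1,1,1,1,1,1).

Computing H_k = (kernel of ∂_k) / (image of ∂_{k+1}):

  H_0: rank C_0 − rank ∂_1 = 10 − 9 = 1, and the invariant factors of ∂_1 are all 1, so H_0 = Z.
  H_1: rank ker ∂_1 − rank ∂_2 = (18 − 9) − 8 = 1, and the invariant factors of ∂_2 are all 1, so H_1 = Z.
  H_2: rank ker ∂_2 − rank ∂_3 = (8 − 8) − 0 = 0, and there is no ∂_3, so H_2 = 0.

As a check, the Euler characteristic is 10 − 18 + 8 = 0, which agrees with 1 − 1 + 0 = 0.

H_0 ≅ Z,  H_1 ≅ Z,  H_2 = 0.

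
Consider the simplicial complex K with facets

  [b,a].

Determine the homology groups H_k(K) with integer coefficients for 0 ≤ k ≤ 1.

H_0 = Z,  H_1 = 0.

Order the vertices as a < b. Listing each simplex with vertices in this order, K has dimension 1 with simplices:

  0-simplices (2): a, b
  1-simplices (1): ab

so the chain groups are C_0 ≅ Z^2, C_1 ≅ Z^1.

The boundary map ∂_1: C_1 → C_0 is given by ∂[p,q] = [q] − [p].
The 2×1 boundary matrix has rank 1 and Smith normal form diag(1).

Computing H_k = (kernel of ∂_k) / (image of ∂_{k+1}):

  H_0: rank C_0 − rank ∂_1 = 2 − 1 = 1, and the invariant factors of ∂_1 are all 1, so H_0 = Z.
  H_1: rank ker ∂_1 − rank ∂_2 = (1 − 1) − 0 = 0, and there is no ∂_2, so H_1 = 0.

(K is a triangulation of the 1-simplex.)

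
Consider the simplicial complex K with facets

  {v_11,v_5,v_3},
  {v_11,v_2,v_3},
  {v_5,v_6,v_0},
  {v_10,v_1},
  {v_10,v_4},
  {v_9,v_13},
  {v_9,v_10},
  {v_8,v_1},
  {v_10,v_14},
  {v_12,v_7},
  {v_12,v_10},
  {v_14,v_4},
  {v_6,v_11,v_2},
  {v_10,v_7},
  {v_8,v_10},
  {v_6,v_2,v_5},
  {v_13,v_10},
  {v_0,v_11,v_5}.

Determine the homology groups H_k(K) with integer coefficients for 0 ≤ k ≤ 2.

We work with the vertex ordering v_0 < v_1 < v_2 < v_3 < v_4 < v_5 < v_6 < v_7 < v_8 < v_9 < v_10 < v_11 < v_12 < v_13 < v_14. The simplices of K, each written with vertices in increasing order, are:

  0-simplices (15): [v_0], [v_1], [v_2], [v_3], [v_4], [v_5], [v_6], [v_7], [v_8], [v_9], [v_10], [v_11], [v_12], [v_13], [v_14]
  1-simplices (24): (24 of them)
  2-simplices (6): [v_0,v_5,v_6], [v_0,v_5,v_11], [v_2,v_3,v_11], [v_2,v_5,v_6], [v_2,v_6,v_11], [v_3,v_5,v_11]

so the chain groups are C_0 ≅ Z^15, C_1 ≅ Z^24, C_2 ≅ Z^6.

The boundary map ∂_1: C_1 → C_0 maps an edge to its endpoints' difference, ∂[p,q] = q − p. For instance
  ∂[v_4,v_14] = [v_14] − [v_4].
This gives a 15×24 integer matrix of rank 13; reducing to Smith normal form yields diagonal entries (1,1,1,1,1,1,1,1,1,1,1,1,1).

∂_2: C_2 → C_1 maps a triangle to the signed sum of its edges. For instance
  ∂[v_2,v_6,v_11] = [v_6,v_11] − [v_2,v_11] + [v_2,v_6],
  ∂[v_2,v_3,v_11] = [v_3,v_11] − [v_2,v_11] + [v_2,v_3].
The 24×6 boundary matrix has rank 6 and Smith normal form diag(1,1,1,1,1,1).

Reading off H_k = ker ∂_k / im ∂_{k+1}:

  H_0: rank C_0 − rank ∂_1 = 15 − 13 = 2, and the invariant factors of ∂_1 are all 1, so H_0 ≅ Z^2.
  H_1: rank ker ∂_1 − rank ∂_2 = (24 − 13) − 6 = 5, and the invariant factors of ∂_2 are all 1, so H_1 ≅ Z^5.
  H_2: rank ker ∂_2 − rank ∂_3 = (6 − 6) − 0 = 0, and there is no ∂_3, so H_2 ≅ 0.

H_0 = Z^2,  H_1 = Z^5,  H_2 = 0.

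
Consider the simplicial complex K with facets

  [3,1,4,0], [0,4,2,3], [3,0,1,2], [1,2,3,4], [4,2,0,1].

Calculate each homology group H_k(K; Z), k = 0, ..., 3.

K has 5 vertices, 10 edges, 10 triangles, 5 3-simplices.
rank ∂_0 = 0, rank ∂_1 = 4 ⇒ b_0 = 5 − 0 − 4 = 1; all invariant factors of ∂_1 are 1 so no torsion. So H_0 = Z.
rank ∂_1 = 4, rank ∂_2 = 6 ⇒ b_1 = 10 − 4 − 6 = 0; all invariant factors of ∂_2 are 1 so no torsion. So H_1 = 0.
rank ∂_2 = 6, rank ∂_3 = 4 ⇒ b_2 = 10 − 6 − 4 = 0; all invariant factors of ∂_3 are 1 so no torsion. So H_2 = 0.
rank ∂_3 = 4, rank ∂_4 = 0 ⇒ b_3 = 5 − 4 − 0 = 1. So H_3 = Z.

H_0 = Z,  H_1 = 0,  H_2 = 0,  H_3 = Z.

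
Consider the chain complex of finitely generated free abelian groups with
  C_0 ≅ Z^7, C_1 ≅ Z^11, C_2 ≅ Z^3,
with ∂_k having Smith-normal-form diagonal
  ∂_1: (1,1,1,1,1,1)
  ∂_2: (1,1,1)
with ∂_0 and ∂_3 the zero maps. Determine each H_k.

H_0: b_0 = 7 − 0 − 6 = 1; torsion from ∂_1 factors > 1: none. So H_0 ≅ Z.
H_1: b_1 = 11 − 6 − 3 = 2; torsion from ∂_2 factors > 1: none. So H_1 ≅ Z^2.
H_2: b_2 = 3 − 3 − 0 = 0; torsion from ∂_3 factors > 1: none. So H_2 ≅ 0.

H_0 ≅ Z,  H_1 ≅ Z^2,  H_2 = 0.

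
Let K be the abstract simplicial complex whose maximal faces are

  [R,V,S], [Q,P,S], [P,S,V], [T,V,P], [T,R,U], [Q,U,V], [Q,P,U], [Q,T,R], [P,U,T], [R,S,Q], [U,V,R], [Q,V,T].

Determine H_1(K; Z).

Take the total order P < Q < R < S < T < U < V on the vertex set. Then K (dimension 2) consists of the simplices:

  0-simplices (7): P, Q, R, S, T, U, V
  1-simplices (18): PQ, PS, PT, PU, PV, QR, QS, QT, QU, QV, RS, RT, RU, RV, SV, TU, TV, UV
  2-simplices (12): PQS, PQU, PSV, PTU, PTV, QRS, QRT, QTV, QUV, RSV, RTU, RUV

giving chain groups C_0 ≅ Z^7, C_1 ≅ Z^18, C_2 ≅ Z^12.

The boundary map ∂_1: C_1 → C_0 sends each edge [p,q] (with p < q) to q − p.
This gives a 7×18 integer matrix of rank 6; reducing to Smith normal form yields diagonal entries (1,1,1,1,1,1).

Boundary ∂_2: C_2 → C_1 maps a triangle to the signed sum of its edges. For instance
  ∂RSV = SV − RV + RS,
  ∂QTV = TV − QV + QT.
The resulting 18×12 matrix has rank 12, and its Smith normal form has invariant factors (1,1,1,1,1,1,1,1,1,1,1,2).

Computing H_k = (kernel of ∂_k) / (image of ∂_{k+1}):

  H_1: rank ker ∂_1 − rank ∂_2 = (18 − 6) − 12 = 0, and ∂_2 has invariant factor 2 > 1, so H_1 = Z/2Z.

(K is a triangulation of the real projective plane RP^2.)

H_1 = Z/2Z.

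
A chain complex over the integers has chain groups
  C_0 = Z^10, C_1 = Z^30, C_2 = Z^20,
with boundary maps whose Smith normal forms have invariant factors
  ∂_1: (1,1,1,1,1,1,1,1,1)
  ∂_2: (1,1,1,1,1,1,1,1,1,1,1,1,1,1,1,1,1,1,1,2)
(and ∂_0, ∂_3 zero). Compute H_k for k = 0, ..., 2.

H_0: b_0 = 10 − 0 − 9 = 1; torsion from ∂_1 factors > 1: none. So H_0 ≅ Z.
H_1: b_1 = 30 − 9 − 20 = 1; torsion from ∂_2 factors > 1: [2]. So H_1 ≅ Z ⊕ Z_2.
H_2: b_2 = 20 − 20 − 0 = 0; torsion from ∂_3 factors > 1: none. So H_2 ≅ 0.

H_0 ≅ Z,  H_1 ≅ Z ⊕ Z_2,  H_2 = 0.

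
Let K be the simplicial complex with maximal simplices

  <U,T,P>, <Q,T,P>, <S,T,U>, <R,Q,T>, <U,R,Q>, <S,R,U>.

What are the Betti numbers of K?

b_0 = 1, b_1 = 1, b_2 = 0.

Order the vertices as P < Q < R < S < T < U. Listing each simplex with vertices in this order, K has dimension 2 with simplices:

  0-simplices (6): P, Q, R, S, T, U
  1-simplices (12): PQ, PT, PU, QR, QT, QU, RS, RT, RU, ST, SU, TU
  2-simplices (6): PQT, PTU, QRT, QRU, RSU, STU

giving chain groups C_0 ≅ Z^6, C_1 ≅ Z^12, C_2 ≅ Z^6.

∂_1: C_1 → C_0 sends each edge [p,q] (with p < q) to q − p.
The 6×12 boundary matrix has rank 5 and Smith normal form diag(1,1,1,1,1).

The boundary map ∂_2: C_2 → C_1 acts by ∂[p,q,r] = [q,r] − [p,r] + [p,q]. For instance
  ∂QRU = RU − QU + QR,
  ∂PQT = QT − PT + PQ.
The resulting 12×6 matrix has rank 6, and its Smith normal form has invariant factors (1,1,1,1,1,1).

From H_k ≅ ker(∂_k) / im(∂_{k+1}) we obtain:

  H_0: rank C_0 − rank ∂_1 = 6 − 5 = 1, and the invariant factors of ∂_1 are all 1, so H_0 = Z.
  H_1: rank ker ∂_1 − rank ∂_2 = (12 − 5) − 6 = 1, and the invariant factors of ∂_2 are all 1, so H_1 = Z.
  H_2: rank ker ∂_2 − rank ∂_3 = (6 − 6) − 0 = 0, and there is no ∂_3, so H_2 = 0.

As a check, the Euler characteristic is 6 − 12 + 6 = 0, which agrees with 1 − 1 + 0 = 0.
(K is a triangulation of the cylinder S^1 x I.)

Hence the Betti numbers are b_0 = 1, b_1 = 1, b_2 = 0.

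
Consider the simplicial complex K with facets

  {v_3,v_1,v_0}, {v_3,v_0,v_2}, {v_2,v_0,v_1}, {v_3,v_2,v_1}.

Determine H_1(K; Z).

H_1 ≅ 0.

Take the total order v_0 < v_1 < v_2 < v_3 on the vertex set. Then K (dimension 2) consists of the simplices:

  0-simplices (4): [v_0], [v_1], [v_2], [v_3]
  1-simplices (6): [v_0,v_1], [v_0,v_2], [v_0,v_3], [v_1,v_2], [v_1,v_3], [v_2,v_3]
  2-simplices (4): [v_0,v_1,v_2], [v_0,v_1,v_3], [v_0,v_2,v_3], [v_1,v_2,v_3]

giving chain groups C_0 ≅ Z^4, C_1 ≅ Z^6, C_2 ≅ Z^4.

∂_1: C_1 → C_0 maps an edge to its endpoints' difference, ∂[p,q] = q − p.
The 4×6 boundary matrix has rank 3 and Smith normal form diag(1,1,1).

The boundary map ∂_2: C_2 → C_1 acts by ∂[p,q,r] = [q,r] − [p,r] + [p,q]. For instance
  ∂[v_0,v_1,v_2] = [v_1,v_2] − [v_0,v_2] + [v_0,v_1],
  ∂[v_0,v_1,v_3] = [v_1,v_3] − [v_0,v_3] + [v_0,v_1].
The resulting 6×4 matrix has rank 3, and its Smith normal form has invariant factors (1,1,1).

Computing H_k = (kernel of ∂_k) / (image of ∂_{k+1}):

  H_1: rank ker ∂_1 − rank ∂_2 = (6 − 3) − 3 = 0, and the invariant factors of ∂_2 are all 1, so H_1 ≅ 0.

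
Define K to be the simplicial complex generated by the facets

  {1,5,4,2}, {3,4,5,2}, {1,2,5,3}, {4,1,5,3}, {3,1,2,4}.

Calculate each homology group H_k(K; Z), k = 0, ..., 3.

H_0 ≅ Z,  H_1 = 0,  H_2 = 0,  H_3 ≅ Z.

Fix the vertex order 1 < 2 < 3 < 4 < 5 and write every simplex with vertices in increasing order. Then dim K = 3 and the simplices of K are:

  0-simplices (5): [1], [2], [3], [4], [5]
  1-simplices (10): [1,2], [1,3], [1,4], [1,5], [2,3], [2,4], [2,5], [3,4], [3,5], [4,5]
  2-simplices (10): [1,2,3], [1,2,4], [1,2,5], [1,3,4], [1,3,5], [1,4,5], [2,3,4], [2,3,5], [2,4,5], [3,4,5]
  3-simplices (5): [1,2,3,4], [1,2,3,5], [1,2,4,5], [1,3,4,5], [2,3,4,5]

Hence C_0 ≅ Z^5, C_1 ≅ Z^10, C_2 ≅ Z^10, C_3 ≅ Z^5.

Boundary ∂_1: C_1 → C_0 is given by ∂[p,q] = [q] − [p]. For instance
  ∂[1,2] = [2] − [1].
The resulting 5×10 matrix has rank 4, and its Smith normal form has invariant factors (1,1,1,1).

The boundary map ∂_2: C_2 → C_1 sends each 2-simplex [p,q,r] to [q,r] − [p,r] + [p,q]. For instance
  ∂[1,4,5] = [4,5] − [1,5] + [1,4],
  ∂[1,2,5] = [2,5] − [1,5] + [1,2].
The resulting 10×10 matrix has rank 6, and its Smith normal form has invariant factors (1,1,1,1,1,1).

∂_3: C_3 → C_2 sends each 3-simplex σ to the alternating sum Σ_i (−1)^i (σ with its i-th vertex removed). For instance
  ∂[1,2,3,4] = [2,3,4] − [1,3,4] + [1,2,4] − [1,2,3],
  ∂[1,2,3,5] = [2,3,5] − [1,3,5] + [1,2,5] − [1,2,3].
The resulting 10×5 matrix has rank 4, and its Smith normal form has invariant factors (1,1,1,1).

Reading off H_k = ker ∂_k / im ∂_{k+1}:

  H_0: rank C_0 − rank ∂_1 = 5 − 4 = 1, and the invariant factors of ∂_1 are all 1, so H_0 = Z.
  H_1: rank ker ∂_1 − rank ∂_2 = (10 − 4) − 6 = 0, and the invariant factors of ∂_2 are all 1, so H_1 = 0.
  H_2: rank ker ∂_2 − rank ∂_3 = (10 − 6) − 4 = 0, and the invariant factors of ∂_3 are all 1, so H_2 = 0.
  H_3: rank ker ∂_3 − rank ∂_4 = (5 − 4) − 0 = 1, and there is no ∂_4, so H_3 = Z.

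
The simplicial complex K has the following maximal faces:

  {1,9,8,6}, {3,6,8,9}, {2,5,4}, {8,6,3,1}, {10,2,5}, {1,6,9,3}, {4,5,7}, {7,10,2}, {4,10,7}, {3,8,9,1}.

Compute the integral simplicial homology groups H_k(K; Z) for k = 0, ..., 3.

Fix the vertex order 1 < 2 < 3 < 4 < 5 < 6 < 7 < 8 < 9 < 10 and write every simplex with vertices in increasing order. Then dim K = 3 and the simplices of K are:

  0-simplices (10): [1], [2], [3], [4], [5], [6], [7], [8], [9], [10]
  1-simplices (20): [1,3], [1,6], [1,8], [1,9], [2,4], [2,5], [2,7], [2,10], [3,6], [3,8], [3,9], [4,5], [4,7], [4,10], [5,7], [5,10], [6,8], [6,9], [7,10], [8,9]
  2-simplices (15): [1,3,6], [1,3,8], [1,3,9], [1,6,8], [1,6,9], [1,8,9], [2,4,5], [2,5,10], [2,7,10], [3,6,8], [3,6,9], [3,8,9], [4,5,7], [4,7,10], [6,8,9]
  3-simplices (5): [1,3,6,8], [1,3,6,9], [1,3,8,9], [1,6,8,9], [3,6,8,9]

so the chain groups are C_0 ≅ Z^10, C_1 ≅ Z^20, C_2 ≅ Z^15, C_3 ≅ Z^5.

Boundary ∂_1: C_1 → C_0 is given by ∂[p,q] = [q] − [p]. For instance
  ∂[3,8] = [8] − [3].
The 10×20 boundary matrix has rank 8 and Smith normal form diag(1,1,1,1,1,1,1,1).

∂_2: C_2 → C_1 maps a triangle to the signed sum of its edges. For instance
  ∂[3,8,9] = [8,9] − [3,9] + [3,8],
  ∂[1,3,9] = [3,9] − [1,9] + [1,3].
This gives a 20×15 integer matrix of rank 11; reducing to Smith normal form yields diagonal entries (1,1,1,1,1,1,1,1,1,1,1).

Boundary ∂_3: C_3 → C_2 sends each 3-simplex σ to the alternating sum Σ_i (−1)^i (σ with its i-th vertex removed). For instance
  ∂[1,3,8,9] = [3,8,9] − [1,8,9] + [1,3,9] − [1,3,8],
  ∂[1,3,6,9] = [3,6,9] − [1,6,9] + [1,3,9] − [1,3,6].
This gives a 15×5 integer matrix of rank 4; reducing to Smith normal form yields diagonal entries (1,1,1,1).

Computing H_k = (kernel of ∂_k) / (image of ∂_{k+1}):

  H_0: rank C_0 − rank ∂_1 = 10 − 8 = 2, and the invariant factors of ∂_1 are all 1, so H_0 = Z^2.
  H_1: rank ker ∂_1 − rank ∂_2 = (20 − 8) − 11 = 1, and the invariant factors of ∂_2 are all 1, so H_1 = Z.
  H_2: rank ker ∂_2 − rank ∂_3 = (15 − 11) − 4 = 0, and the invariant factors of ∂_3 are all 1, so H_2 = 0.
  H_3: rank ker ∂_3 − rank ∂_4 = (5 − 4) − 0 = 1, and there is no ∂_4, so H_3 = Z.

As a check, the Euler characteristic is 10 − 20 + 15 − 5 = 0, which agrees with 2 − 1 + 0 − 1 = 0.
(K is a triangulation of the disjoint union of the Möbius band and the 3-sphere S^3.)

H_0 = Z^2,  H_1 = Z,  H_2 = 0,  H_3 = Z.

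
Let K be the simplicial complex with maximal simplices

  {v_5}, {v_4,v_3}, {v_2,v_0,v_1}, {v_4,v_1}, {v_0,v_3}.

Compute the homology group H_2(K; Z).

Take the total order v_0 < v_1 < v_2 < v_3 < v_4 < v_5 on the vertex set. Then K (dimension 2) consists of the simplices:

  0-simplices (6): [v_0], [v_1], [v_2], [v_3], [v_4], [v_5]
  1-simplices (6): [v_0,v_1], [v_0,v_2], [v_0,v_3], [v_1,v_2], [v_1,v_4], [v_3,v_4]
  2-simplices (1): [v_0,v_1,v_2]

Hence C_0 ≅ Z^6, C_1 ≅ Z^6, C_2 ≅ Z^1.

The boundary map ∂_1: C_1 → C_0 maps an edge to its endpoints' difference, ∂[p,q] = q − p.
The 6×6 boundary matrix has rank 4 and Smith normal form diag(1,1,1,1).

Boundary ∂_2: C_2 → C_1 acts by ∂[p,q,r] = [q,r] − [p,r] + [p,q]. For instance
  ∂[v_0,v_1,v_2] = [v_1,v_2] − [v_0,v_2] + [v_0,v_1].
The resulting 6×1 matrix has rank 1, and its Smith normal form has invariant factors (1).

Now H_k = ker ∂_k / im ∂_{k+1}, so:

  H_2: rank ker ∂_2 − rank ∂_3 = (1 − 1) − 0 = 0, and there is no ∂_3, so H_2 = 0.

H_2 ≅ 0.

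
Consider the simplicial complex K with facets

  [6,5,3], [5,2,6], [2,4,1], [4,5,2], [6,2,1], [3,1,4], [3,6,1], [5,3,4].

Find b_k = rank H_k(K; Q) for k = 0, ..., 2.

We work with the vertex ordering 1 < 2 < 3 < 4 < 5 < 6. The simplices of K, each written with vertices in increasing order, are:

  0-simplices (6): [1], [2], [3], [4], [5], [6]
  1-simplices (12): [1,2], [1,3], [1,4], [1,6], [2,4], [2,5], [2,6], [3,4], [3,5], [3,6], [4,5], [5,6]
  2-simplices (8): [1,2,4], [1,2,6], [1,3,4], [1,3,6], [2,4,5], [2,5,6], [3,4,5], [3,5,6]

Hence C_0 ≅ Z^6, C_1 ≅ Z^12, C_2 ≅ Z^8.

∂_1: C_1 → C_0 is given by ∂[p,q] = [q] − [p]. For instance
  ∂[2,4] = [4] − [2].
This gives a 6×12 integer matrix of rank 5; reducing to Smith normal form yields diagonal entries (1,1,1,1,1).

∂_2: C_2 → C_1 acts by ∂[p,q,r] = [q,r] − [p,r] + [p,q]. For instance
  ∂[1,3,4] = [3,4] − [1,4] + [1,3],
  ∂[2,4,5] = [4,5] − [2,5] + [2,4].
The resulting 12×8 matrix has rank 7, and its Smith normal form has invariant factors (1,1,1,1,1,1,1).

Reading off H_k = ker ∂_k / im ∂_{k+1}:

  H_0: rank C_0 − rank ∂_1 = 6 − 5 = 1, and the invariant factors of ∂_1 are all 1, so H_0 = Z.
  H_1: rank ker ∂_1 − rank ∂_2 = (12 − 5) − 7 = 0, and the invariant factors of ∂_2 are all 1, so H_1 = 0.
  H_2: rank ker ∂_2 − rank ∂_3 = (8 − 7) − 0 = 1, and there is no ∂_3, so H_2 = Z.

Hence the Betti numbers are b_0 = 1, b_1 = 0, b_2 = 1.

b_0 = 1, b_1 = 0, b_2 = 1.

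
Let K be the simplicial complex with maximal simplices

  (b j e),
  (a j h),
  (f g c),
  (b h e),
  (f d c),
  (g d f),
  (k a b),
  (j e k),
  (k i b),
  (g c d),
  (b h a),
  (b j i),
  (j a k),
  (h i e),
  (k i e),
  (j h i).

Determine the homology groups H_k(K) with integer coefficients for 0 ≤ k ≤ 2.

H_0 ≅ Z^2,  H_1 ≅ Z/2,  H_2 ≅ Z.

Fix the vertex order a < b < c < d < e < f < g < h < i < j < k and write every simplex with vertices in increasing order. Then dim K = 2 and the simplices of K are:

  0-simplices (11): a, b, c, d, e, f, g, h, i, j, k
  1-simplices (24): ab, ah, aj, ak, be, bh, bi, bj, bk, cd, cf, cg, df, dg, eh, ei, ej, ek, fg, hi, hj, ij, ik, jk
  2-simplices (16): abh, abk, ahj, ajk, beh, bej, bij, bik, cdf, cdg, cfg, dfg, ehi, eik, ejk, hij

giving chain groups C_0 ≅ Z^11, C_1 ≅ Z^24, C_2 ≅ Z^16.

∂_1: C_1 → C_0 sends each edge [p,q] (with p < q) to q − p.
The resulting 11×24 matrix has rank 9, and its Smith normal form has invariant factors (1,1,1,1,1,1,1,1,1).

∂_2: C_2 → C_1 acts by ∂[p,q,r] = [q,r] − [p,r] + [p,q]. For instance
  ∂ejk = jk − ek + ej,
  ∂beh = eh − bh + be.
The 24×16 boundary matrix has rank 15 and Smith normal form diag(1,1,1,1,1,1,1,1,1,1,1,1,1,1,2).

From H_k ≅ ker(∂_k) / im(∂_{k+1}) we obtain:

  H_0: rank C_0 − rank ∂_1 = 11 − 9 = 2, and the invariant factors of ∂_1 are all 1, so H_0 = Z^2.
  H_1: rank ker ∂_1 − rank ∂_2 = (24 − 9) − 15 = 0, and ∂_2 has invariant factor 2 > 1, so H_1 = Z/2.
  H_2: rank ker ∂_2 − rank ∂_3 = (16 − 15) − 0 = 1, and there is no ∂_3, so H_2 = Z.

As a check, the Euler characteristic is 11 − 24 + 16 = 3, which agrees with 2 − 0 + 1 = 3.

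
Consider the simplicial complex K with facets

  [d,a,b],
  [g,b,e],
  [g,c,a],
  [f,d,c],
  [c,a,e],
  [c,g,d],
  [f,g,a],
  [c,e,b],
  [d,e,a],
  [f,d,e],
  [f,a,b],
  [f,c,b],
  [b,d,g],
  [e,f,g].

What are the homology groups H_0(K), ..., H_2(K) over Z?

Order the vertices as a < b < c < d < e < f < g. Listing each simplex with vertices in this order, K has dimension 2 with simplices:

  0-simplices (7): a, b, c, d, e, f, g
  1-simplices (21): ab, ac, ad, ae, af, ag, bc, bd, be, bf, bg, cd, ce, cf, cg, de, df, dg, ef, eg, fg
  2-simplices (14): abd, abf, ace, acg, ade, afg, bce, bcf, bdg, beg, cdf, cdg, def, efg

so the chain groups are C_0 ≅ Z^7, C_1 ≅ Z^21, C_2 ≅ Z^14.

∂_1: C_1 → C_0 sends each edge [p,q] (with p < q) to q − p.
This gives a 7×21 integer matrix of rank 6; reducing to Smith normal form yields diagonal entries (1,1,1,1,1,1).

The boundary map ∂_2: C_2 → C_1 maps a triangle to the signed sum of its edges. For instance
  ∂def = ef − df + de,
  ∂abf = bf − af + ab.
This gives a 21×14 integer matrix of rank 13; reducing to Smith normal form yields diagonal entries (1,1,1,1,1,1,1,1,1,1,1,1,1).

Computing H_k = (kernel of ∂_k) / (image of ∂_{k+1}):

  H_0: rank C_0 − rank ∂_1 = 7 − 6 = 1, and the invariant factors of ∂_1 are all 1, so H_0 ≅ Z.
  H_1: rank ker ∂_1 − rank ∂_2 = (21 − 6) − 13 = 2, and the invariant factors of ∂_2 are all 1, so H_1 ≅ Z^2.
  H_2: rank ker ∂_2 − rank ∂_3 = (14 − 13) − 0 = 1, and there is no ∂_3, so H_2 ≅ Z.

H_0 = Z,  H_1 = Z^2,  H_2 = Z.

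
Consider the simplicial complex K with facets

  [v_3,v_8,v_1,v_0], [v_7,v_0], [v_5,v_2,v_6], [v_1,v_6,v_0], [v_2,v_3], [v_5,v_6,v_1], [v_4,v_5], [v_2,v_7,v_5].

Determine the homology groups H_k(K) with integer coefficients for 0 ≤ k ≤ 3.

H_0 = Z,  H_1 = Z^2,  H_2 = 0,  H_3 = 0.

We work with the vertex ordering v_0 < v_1 < v_2 < v_3 < v_4 < v_5 < v_6 < v_7 < v_8. The simplices of K, each written with vertices in increasing order, are:

  0-simplices (9): [v_0], [v_1], [v_2], [v_3], [v_4], [v_5], [v_6], [v_7], [v_8]
  1-simplices (17): (17 of them)
  2-simplices (8): [v_0,v_1,v_3], [v_0,v_1,v_6], [v_0,v_1,v_8], [v_0,v_3,v_8], [v_1,v_3,v_8], [v_1,v_5,v_6], [v_2,v_5,v_6], [v_2,v_5,v_7]
  3-simplices (1): [v_0,v_1,v_3,v_8]

giving chain groups C_0 ≅ Z^9, C_1 ≅ Z^17, C_2 ≅ Z^8, C_3 ≅ Z^1.

The boundary map ∂_1: C_1 → C_0 maps an edge to its endpoints' difference, ∂[p,q] = q − p. For instance
  ∂[v_0,v_7] = [v_7] − [v_0].
As a 9×17 matrix over Z this has rank 8, with invariant factors (1,1,1,1,1,1,1,1).

The boundary map ∂_2: C_2 → C_1 acts by ∂[p,q,r] = [q,r] − [p,r] + [p,q]. For instance
  ∂[v_2,v_5,v_6] = [v_5,v_6] − [v_2,v_6] + [v_2,v_5],
  ∂[v_1,v_3,v_8] = [v_3,v_8] − [v_1,v_8] + [v_1,v_3].
As a 17×8 matrix over Z this has rank 7, with invariant factors (1,1,1,1,1,1,1).

Boundary ∂_3: C_3 → C_2 sends each 3-simplex σ to the alternating sum Σ_i (−1)^i (σ with its i-th vertex removed). For instance
  ∂[v_0,v_1,v_3,v_8] = [v_1,v_3,v_8] − [v_0,v_3,v_8] + [v_0,v_1,v_8] − [v_0,v_1,v_3].
As a 8×1 matrix over Z this has rank 1, with invariant factors (1).

Now H_k = ker ∂_k / im ∂_{k+1}, so:

  H_0: rank C_0 − rank ∂_1 = 9 − 8 = 1, and the invariant factors of ∂_1 are all 1, so H_0 = Z.
  H_1: rank ker ∂_1 − rank ∂_2 = (17 − 8) − 7 = 2, and the invariant factors of ∂_2 are all 1, so H_1 = Z^2.
  H_2: rank ker ∂_2 − rank ∂_3 = (8 − 7) − 1 = 0, and the invariant factors of ∂_3 are all 1, so H_2 = 0.
  H_3: rank ker ∂_3 − rank ∂_4 = (1 − 1) − 0 = 0, and there is no ∂_4, so H_3 = 0.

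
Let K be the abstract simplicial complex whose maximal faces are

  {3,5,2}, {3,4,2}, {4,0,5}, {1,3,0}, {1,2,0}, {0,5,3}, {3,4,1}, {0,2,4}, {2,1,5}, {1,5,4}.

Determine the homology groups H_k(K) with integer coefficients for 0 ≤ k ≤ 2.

Order the vertices as 0 < 1 < 2 < 3 < 4 < 5. Listing each simplex with vertices in this order, K has dimension 2 with simplices:

  0-simplices (6): [0], [1], [2], [3], [4], [5]
  1-simplices (15): [0,1], [0,2], [0,3], [0,4], [0,5], [1,2], [1,3], [1,4], [1,5], [2,3], [2,4], [2,5], [3,4], [3,5], [4,5]
  2-simplices (10): [0,1,2], [0,1,3], [0,2,4], [0,3,5], [0,4,5], [1,2,5], [1,3,4], [1,4,5], [2,3,4], [2,3,5]

so the chain groups are C_0 ≅ Z^6, C_1 ≅ Z^15, C_2 ≅ Z^10.

Boundary ∂_1: C_1 → C_0 maps an edge to its endpoints' difference, ∂[p,q] = q − p.
As a 6×15 matrix over Z this has rank 5, with invariant factors (1,1,1,1,1).

∂_2: C_2 → C_1 sends each 2-simplex [p,q,r] to [q,r] − [p,r] + [p,q]. For instance
  ∂[2,3,4] = [3,4] − [2,4] + [2,3],
  ∂[1,3,4] = [3,4] − [1,4] + [1,3].
The resulting 15×10 matrix has rank 10, and its Smith normal form has invariant factors (1,1,1,1,1,1,1,1,1,2).

From H_k ≅ ker(∂_k) / im(∂_{k+1}) we obtain:

  H_0: rank C_0 − rank ∂_1 = 6 − 5 = 1, and the invariant factors of ∂_1 are all 1, so H_0 ≅ Z.
  H_1: rank ker ∂_1 − rank ∂_2 = (15 − 5) − 10 = 0, and ∂_2 has invariant factor 2 > 1, so H_1 ≅ Z_2.
  H_2: rank ker ∂_2 − rank ∂_3 = (10 − 10) − 0 = 0, and there is no ∂_3, so H_2 ≅ 0.

(K is a triangulation of the real projective plane RP^2.)

H_0 ≅ Z,  H_1 ≅ Z_2,  H_2 = 0.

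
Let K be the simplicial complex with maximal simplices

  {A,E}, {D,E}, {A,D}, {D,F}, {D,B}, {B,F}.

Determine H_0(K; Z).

Fix the vertex order A < B < D < E < F and write every simplex with vertices in increasing order. Then dim K = 1 and the simplices of K are:

  0-simplices (5): A, B, D, E, F
  1-simplices (6): AD, AE, BD, BF, DE, DF

Hence C_0 ≅ Z^5, C_1 ≅ Z^6.

The boundary map ∂_1: C_1 → C_0 maps an edge to its endpoints' difference, ∂[p,q] = q − p.
As a 5×6 matrix over Z this has rank 4, with invariant factors (1,1,1,1).

Now H_k = ker ∂_k / im ∂_{k+1}, so:

  H_0: rank C_0 − rank ∂_1 = 5 − 4 = 1, and the invariant factors of ∂_1 are all 1, so H_0 ≅ Z.

(K is a triangulation of a wedge of 2 circles.)

H_0 ≅ Z.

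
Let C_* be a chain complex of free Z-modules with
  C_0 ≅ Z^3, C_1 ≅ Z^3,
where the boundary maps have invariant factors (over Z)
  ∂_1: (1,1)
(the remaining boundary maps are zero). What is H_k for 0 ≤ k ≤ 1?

H_0: b_0 = 3 − 0 − 2 = 1; torsion from ∂_1 factors > 1: none. So H_0 ≅ Z.
H_1: b_1 = 3 − 2 − 0 = 1; torsion from ∂_2 factors > 1: none. So H_1 ≅ Z.

H_0 ≅ Z,  H_1 ≅ Z.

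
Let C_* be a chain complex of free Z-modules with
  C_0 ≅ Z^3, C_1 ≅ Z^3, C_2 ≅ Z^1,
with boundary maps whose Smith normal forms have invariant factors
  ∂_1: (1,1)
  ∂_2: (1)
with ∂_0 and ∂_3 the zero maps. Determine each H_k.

H_0 = Z,  H_1 = 0,  H_2 = 0.

H_0: b_0 = 3 − 0 − 2 = 1; torsion from ∂_1 factors > 1: none. So H_0 = Z.
H_1: b_1 = 3 − 2 − 1 = 0; torsion from ∂_2 factors > 1: none. So H_1 = 0.
H_2: b_2 = 1 − 1 − 0 = 0; torsion from ∂_3 factors > 1: none. So H_2 = 0.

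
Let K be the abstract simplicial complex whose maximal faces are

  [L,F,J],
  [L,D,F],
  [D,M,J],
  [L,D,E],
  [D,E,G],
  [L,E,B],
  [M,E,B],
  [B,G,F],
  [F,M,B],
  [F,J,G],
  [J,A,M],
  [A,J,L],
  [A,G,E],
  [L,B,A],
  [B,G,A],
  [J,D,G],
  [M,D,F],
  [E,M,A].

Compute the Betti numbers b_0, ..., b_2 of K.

b_0 = 1, b_1 = 1, b_2 = 0.

Order the vertices as A < B < D < E < F < G < J < L < M. Listing each simplex with vertices in this order, K has dimension 2 with simplices:

  0-simplices (9): A, B, D, E, F, G, J, L, M
  1-simplices (27): AB, AE, AG, AJ, AL, AM, BE, BF, BG, BL, BM, DE, DF, DG, DJ, DL, DM, EG, EL, EM, FG, FJ, FL, FM, GJ, JL, JM
  2-simplices (18): ABG, ABL, AEG, AEM, AJL, AJM, BEL, BEM, BFG, BFM, DEG, DEL, DFL, DFM, DGJ, DJM, FGJ, FJL

Hence C_0 ≅ Z^9, C_1 ≅ Z^27, C_2 ≅ Z^18.

Boundary ∂_1: C_1 → C_0 sends each edge [p,q] (with p < q) to q − p.
The resulting 9×27 matrix has rank 8, and its Smith normal form has invariant factors (1,1,1,1,1,1,1,1).

∂_2: C_2 → C_1 sends each 2-simplex [p,q,r] to [q,r] − [p,r] + [p,q]. For instance
  ∂DFM = FM − DM + DF,
  ∂DFL = FL − DL + DF.
This gives a 27×18 integer matrix of rank 18; reducing to Smith normal form yields diagonal entries (1,1,1,1,1,1,1,1,1,1,1,1,1,1,1,1,1,2).

Reading off H_k = ker ∂_k / im ∂_{k+1}:

  H_0: rank C_0 − rank ∂_1 = 9 − 8 = 1, and the invariant factors of ∂_1 are all 1, so H_0 = Z.
  H_1: rank ker ∂_1 − rank ∂_2 = (27 − 8) − 18 = 1, and ∂_2 has invariant factor 2 > 1, so H_1 = Z ⊕ Z/2.
  H_2: rank ker ∂_2 − rank ∂_3 = (18 − 18) − 0 = 0, and there is no ∂_3, so H_2 = 0.

As a check, the Euler characteristic is 9 − 27 + 18 = 0, which agrees with 1 − 1 + 0 = 0.

Hence the Betti numbers are b_0 = 1, b_1 = 1, b_2 = 0.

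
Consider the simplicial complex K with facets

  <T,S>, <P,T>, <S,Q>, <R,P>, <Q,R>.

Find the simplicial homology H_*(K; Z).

H_0 ≅ Z,  H_1 ≅ Z.

Fix the vertex order P < Q < R < S < T and write every simplex with vertices in increasing order. Then dim K = 1 and the simplices of K are:

  0-simplices (5): P, Q, R, S, T
  1-simplices (5): PR, PT, QR, QS, ST

giving chain groups C_0 ≅ Z^5, C_1 ≅ Z^5.

Boundary ∂_1: C_1 → C_0 is given by ∂[p,q] = [q] − [p].
The 5×5 boundary matrix has rank 4 and Smith normal form diag(1,1,1,1).

Reading off H_k = ker ∂_k / im ∂_{k+1}:

  H_0: rank C_0 − rank ∂_1 = 5 − 4 = 1, and the invariant factors of ∂_1 are all 1, so H_0 = Z.
  H_1: rank ker ∂_1 − rank ∂_2 = (5 − 4) − 0 = 1, and there is no ∂_2, so H_1 = Z.

(K is a triangulation of the circle S^1.)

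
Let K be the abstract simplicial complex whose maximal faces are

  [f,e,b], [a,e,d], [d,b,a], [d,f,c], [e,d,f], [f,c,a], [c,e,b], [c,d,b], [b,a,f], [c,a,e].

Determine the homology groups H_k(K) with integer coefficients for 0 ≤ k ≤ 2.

H_0 = Z,  H_1 = Z/2,  H_2 = 0.

Fix the vertex order a < b < c < d < e < f and write every simplex with vertices in increasing order. Then dim K = 2 and the simplices of K are:

  0-simplices (6): a, b, c, d, e, f
  1-simplices (15): ab, ac, ad, ae, af, bc, bd, be, bf, cd, ce, cf, de, df, ef
  2-simplices (10): abd, abf, ace, acf, ade, bcd, bce, bef, cdf, def

so the chain groups are C_0 ≅ Z^6, C_1 ≅ Z^15, C_2 ≅ Z^10.

The boundary map ∂_1: C_1 → C_0 sends each edge [p,q] (with p < q) to q − p. For instance
  ∂ce = e − c.
The 6×15 boundary matrix has rank 5 and Smith normal form diag(1,1,1,1,1).

Boundary ∂_2: C_2 → C_1 maps a triangle to the signed sum of its edges. For instance
  ∂bcd = cd − bd + bc,
  ∂abf = bf − af + ab.
This gives a 15×10 integer matrix of rank 10; reducing to Smith normal form yields diagonal entries (1,1,1,1,1,1,1,1,1,2).

Computing H_k = (kernel of ∂_k) / (image of ∂_{k+1}):

  H_0: rank C_0 − rank ∂_1 = 6 − 5 = 1, and the invariant factors of ∂_1 are all 1, so H_0 = Z.
  H_1: rank ker ∂_1 − rank ∂_2 = (15 − 5) − 10 = 0, and ∂_2 has invariant factor 2 > 1, so H_1 = Z/2.
  H_2: rank ker ∂_2 − rank ∂_3 = (10 − 10) − 0 = 0, and there is no ∂_3, so H_2 = 0.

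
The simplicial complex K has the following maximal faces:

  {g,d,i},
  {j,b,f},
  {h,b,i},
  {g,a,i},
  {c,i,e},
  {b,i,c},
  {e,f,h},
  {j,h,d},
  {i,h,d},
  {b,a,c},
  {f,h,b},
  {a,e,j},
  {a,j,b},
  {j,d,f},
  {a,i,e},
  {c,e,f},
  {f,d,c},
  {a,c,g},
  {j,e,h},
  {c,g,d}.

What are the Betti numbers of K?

b_0 = 1, b_1 = 1, b_2 = 0.

Take the total order a < b < c < d < e < f < g < h < i < j on the vertex set. Then K (dimension 2) consists of the simplices:

  0-simplices (10): a, b, c, d, e, f, g, h, i, j
  1-simplices (30): ab, ac, ae, ag, ai, aj, bc, bf, bh, bi, bj, cd, ce, cf, cg, ci, df, dg, dh, di, dj, ef, eh, ei, ej, fh, fj, gi, hi, hj
  2-simplices (20): abc, abj, acg, aei, aej, agi, bci, bfh, bfj, bhi, cdf, cdg, cef, cei, dfj, dgi, dhi, dhj, efh, ehj

so the chain groups are C_0 ≅ Z^10, C_1 ≅ Z^30, C_2 ≅ Z^20.

Boundary ∂_1: C_1 → C_0 maps an edge to its endpoints' difference, ∂[p,q] = q − p.
The 10×30 boundary matrix has rank 9 and Smith normal form diag(1,1,1,1,1,1,1,1,1).

∂_2: C_2 → C_1 maps a triangle to the signed sum of its edges. For instance
  ∂aei = ei − ai + ae,
  ∂dhj = hj − dj + dh.
The resulting 30×20 matrix has rank 20, and its Smith normal form has invariant factors (1,1,1,1,1,1,1,1,1,1,1,1,1,1,1,1,1,1,1,2).

From H_k ≅ ker(∂_k) / im(∂_{k+1}) we obtain:

  H_0: rank C_0 − rank ∂_1 = 10 − 9 = 1, and the invariant factors of ∂_1 are all 1, so H_0 ≅ Z.
  H_1: rank ker ∂_1 − rank ∂_2 = (30 − 9) − 20 = 1, and ∂_2 has invariant factor 2 > 1, so H_1 ≅ Z × Z/2.
  H_2: rank ker ∂_2 − rank ∂_3 = (20 − 20) − 0 = 0, and there is no ∂_3, so H_2 ≅ 0.

Hence the Betti numbers are b_0 = 1, b_1 = 1, b_2 = 0.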